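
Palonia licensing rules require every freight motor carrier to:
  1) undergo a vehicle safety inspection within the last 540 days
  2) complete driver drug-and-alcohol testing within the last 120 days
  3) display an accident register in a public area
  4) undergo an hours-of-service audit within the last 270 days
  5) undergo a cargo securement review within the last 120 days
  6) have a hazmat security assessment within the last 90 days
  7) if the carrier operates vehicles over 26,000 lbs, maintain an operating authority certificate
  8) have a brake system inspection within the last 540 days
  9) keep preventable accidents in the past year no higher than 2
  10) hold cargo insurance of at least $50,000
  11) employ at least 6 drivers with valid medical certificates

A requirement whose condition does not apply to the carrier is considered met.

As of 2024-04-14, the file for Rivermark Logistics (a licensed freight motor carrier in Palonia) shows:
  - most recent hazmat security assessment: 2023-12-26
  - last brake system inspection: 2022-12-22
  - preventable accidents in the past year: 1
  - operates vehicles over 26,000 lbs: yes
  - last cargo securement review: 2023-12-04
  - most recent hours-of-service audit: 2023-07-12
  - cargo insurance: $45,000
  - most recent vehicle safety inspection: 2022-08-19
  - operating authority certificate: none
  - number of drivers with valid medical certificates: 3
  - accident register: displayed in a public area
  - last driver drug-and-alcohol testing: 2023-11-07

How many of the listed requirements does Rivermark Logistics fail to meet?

8

1. vehicle safety inspection 604 days ago vs limit 540 → not met
2. driver drug-and-alcohol testing 159 days ago vs limit 120 → not met
3. accident register present → met
4. hours-of-service audit 277 days ago vs limit 270 → not met
5. cargo securement review 132 days ago vs limit 120 → not met
6. hazmat security assessment 110 days ago vs limit 90 → not met
7. condition 'operates vehicles over 26,000 lbs' holds; operating authority certificate absent → not met
8. brake system inspection 479 days ago vs limit 540 → met
9. preventable accidents in the past year 1 ≤ 2 → met
10. cargo insurance $45,000 < $50,000 → not met
11. drivers with valid medical certificates 3 < 6 → not met
Not met: 8 of 11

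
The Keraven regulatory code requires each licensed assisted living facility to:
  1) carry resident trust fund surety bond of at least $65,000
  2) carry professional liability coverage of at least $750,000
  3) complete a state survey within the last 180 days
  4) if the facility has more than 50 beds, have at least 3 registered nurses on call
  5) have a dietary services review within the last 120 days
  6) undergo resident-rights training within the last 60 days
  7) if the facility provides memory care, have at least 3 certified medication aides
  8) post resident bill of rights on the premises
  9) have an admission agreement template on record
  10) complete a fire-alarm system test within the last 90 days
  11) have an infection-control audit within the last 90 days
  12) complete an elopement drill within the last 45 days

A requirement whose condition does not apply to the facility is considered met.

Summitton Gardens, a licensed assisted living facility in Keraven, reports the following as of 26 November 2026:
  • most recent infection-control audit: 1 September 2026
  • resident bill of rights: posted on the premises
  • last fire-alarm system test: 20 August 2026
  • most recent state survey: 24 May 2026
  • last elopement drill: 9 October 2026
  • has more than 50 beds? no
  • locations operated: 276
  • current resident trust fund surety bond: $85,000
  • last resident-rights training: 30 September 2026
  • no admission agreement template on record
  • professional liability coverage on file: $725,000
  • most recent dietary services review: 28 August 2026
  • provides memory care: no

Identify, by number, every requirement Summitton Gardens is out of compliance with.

2, 3, 9, 10, 12

1. resident trust fund surety bond $85,000 ≥ $65,000 → met
2. professional liability coverage $725,000 < $750,000 → not met
3. state survey 186 days ago vs limit 180 → not met
4. condition 'has more than 50 beds' does not hold → requirement n/a → met
5. dietary services review 90 days ago vs limit 120 → met
6. resident-rights training 57 days ago vs limit 60 → met
7. condition 'provides memory care' does not hold → requirement n/a → met
8. resident bill of rights present → met
9. admission agreement template absent → not met
10. fire-alarm system test 98 days ago vs limit 90 → not met
11. infection-control audit 86 days ago vs limit 90 → met
12. elopement drill 48 days ago vs limit 45 → not met
Not met: 2, 3, 9, 10, 12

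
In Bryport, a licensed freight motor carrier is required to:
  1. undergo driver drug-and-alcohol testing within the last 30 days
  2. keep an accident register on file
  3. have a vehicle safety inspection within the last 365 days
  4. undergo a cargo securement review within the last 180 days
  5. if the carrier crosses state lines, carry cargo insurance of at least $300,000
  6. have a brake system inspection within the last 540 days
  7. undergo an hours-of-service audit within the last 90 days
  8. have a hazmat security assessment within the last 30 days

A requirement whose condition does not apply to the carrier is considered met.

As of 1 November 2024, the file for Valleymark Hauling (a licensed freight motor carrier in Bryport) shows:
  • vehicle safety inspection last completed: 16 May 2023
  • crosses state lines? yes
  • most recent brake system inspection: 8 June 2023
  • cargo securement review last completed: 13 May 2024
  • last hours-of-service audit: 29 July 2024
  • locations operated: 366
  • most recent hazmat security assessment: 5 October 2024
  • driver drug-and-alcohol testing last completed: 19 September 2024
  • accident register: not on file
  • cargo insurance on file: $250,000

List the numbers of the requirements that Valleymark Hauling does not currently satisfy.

1, 2, 3, 5, 7

1. driver drug-and-alcohol testing 43 days ago vs limit 30 → not met
2. accident register absent → not met
3. vehicle safety inspection 535 days ago vs limit 365 → not met
4. cargo securement review 172 days ago vs limit 180 → met
5. condition 'crosses state lines' holds; cargo insurance $250,000 < $300,000 → not met
6. brake system inspection 512 days ago vs limit 540 → met
7. hours-of-service audit 95 days ago vs limit 90 → not met
8. hazmat security assessment 27 days ago vs limit 30 → met
Not met: 1, 2, 3, 5, 7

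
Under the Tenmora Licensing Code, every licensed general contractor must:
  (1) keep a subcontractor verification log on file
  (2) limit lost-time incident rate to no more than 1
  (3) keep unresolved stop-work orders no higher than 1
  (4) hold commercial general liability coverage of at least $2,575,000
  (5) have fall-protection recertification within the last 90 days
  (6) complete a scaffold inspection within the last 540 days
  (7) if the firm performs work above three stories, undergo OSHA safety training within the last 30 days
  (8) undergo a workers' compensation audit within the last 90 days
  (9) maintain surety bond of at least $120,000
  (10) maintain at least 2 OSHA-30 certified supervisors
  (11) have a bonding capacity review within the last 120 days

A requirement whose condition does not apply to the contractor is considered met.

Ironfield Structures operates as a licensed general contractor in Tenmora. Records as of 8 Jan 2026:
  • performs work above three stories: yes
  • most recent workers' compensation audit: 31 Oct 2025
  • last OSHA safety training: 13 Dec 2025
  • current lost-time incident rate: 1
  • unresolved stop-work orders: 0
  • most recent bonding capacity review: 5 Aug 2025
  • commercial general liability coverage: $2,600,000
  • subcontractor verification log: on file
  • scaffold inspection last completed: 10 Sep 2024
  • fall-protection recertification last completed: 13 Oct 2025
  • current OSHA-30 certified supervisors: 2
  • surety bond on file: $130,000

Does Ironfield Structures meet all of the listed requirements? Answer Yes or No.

No

1. subcontractor verification log present → met
2. lost-time incident rate 1 ≤ 1 → met
3. unresolved stop-work orders 0 ≤ 1 → met
4. commercial general liability coverage $2,600,000 ≥ $2,575,000 → met
5. fall-protection recertification 87 days ago vs limit 90 → met
6. scaffold inspection 485 days ago vs limit 540 → met
7. condition 'performs work above three stories' holds; OSHA safety training 26 days ago vs limit 30 → met
8. workers' compensation audit 69 days ago vs limit 90 → met
9. surety bond $130,000 ≥ $120,000 → met
10. OSHA-30 certified supervisors 2 ≥ 2 → met
11. bonding capacity review 156 days ago vs limit 120 → not met
Not met: 11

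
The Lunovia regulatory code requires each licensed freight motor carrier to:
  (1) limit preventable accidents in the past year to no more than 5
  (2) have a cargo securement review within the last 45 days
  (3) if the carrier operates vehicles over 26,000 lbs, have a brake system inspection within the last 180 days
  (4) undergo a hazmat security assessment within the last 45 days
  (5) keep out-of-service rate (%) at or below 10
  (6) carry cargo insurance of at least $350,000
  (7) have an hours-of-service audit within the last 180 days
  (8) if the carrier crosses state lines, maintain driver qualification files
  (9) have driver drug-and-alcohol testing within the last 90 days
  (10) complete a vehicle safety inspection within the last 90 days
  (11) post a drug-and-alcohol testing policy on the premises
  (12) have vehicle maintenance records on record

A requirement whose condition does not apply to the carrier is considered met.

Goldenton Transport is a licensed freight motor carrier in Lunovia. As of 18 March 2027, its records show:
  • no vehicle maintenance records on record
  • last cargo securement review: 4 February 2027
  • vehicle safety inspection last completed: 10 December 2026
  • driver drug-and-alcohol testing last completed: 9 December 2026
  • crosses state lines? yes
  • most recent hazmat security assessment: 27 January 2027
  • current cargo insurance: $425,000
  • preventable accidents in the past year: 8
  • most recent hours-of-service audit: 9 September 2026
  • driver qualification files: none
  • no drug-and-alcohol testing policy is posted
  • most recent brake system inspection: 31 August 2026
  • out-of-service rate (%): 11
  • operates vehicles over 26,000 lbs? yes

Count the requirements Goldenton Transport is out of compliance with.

1. preventable accidents in the past year 8 > 5 → not met
2. cargo securement review 42 days ago vs limit 45 → met
3. condition 'operates vehicles over 26,000 lbs' holds; brake system inspection 199 days ago vs limit 180 → not met
4. hazmat security assessment 50 days ago vs limit 45 → not met
5. out-of-service rate (%) 11 > 10 → not met
6. cargo insurance $425,000 ≥ $350,000 → met
7. hours-of-service audit 190 days ago vs limit 180 → not met
8. condition 'crosses state lines' holds; driver qualification files absent → not met
9. driver drug-and-alcohol testing 99 days ago vs limit 90 → not met
10. vehicle safety inspection 98 days ago vs limit 90 → not met
11. drug-and-alcohol testing policy absent → not met
12. vehicle maintenance records absent → not met
Not met: 10 of 12

10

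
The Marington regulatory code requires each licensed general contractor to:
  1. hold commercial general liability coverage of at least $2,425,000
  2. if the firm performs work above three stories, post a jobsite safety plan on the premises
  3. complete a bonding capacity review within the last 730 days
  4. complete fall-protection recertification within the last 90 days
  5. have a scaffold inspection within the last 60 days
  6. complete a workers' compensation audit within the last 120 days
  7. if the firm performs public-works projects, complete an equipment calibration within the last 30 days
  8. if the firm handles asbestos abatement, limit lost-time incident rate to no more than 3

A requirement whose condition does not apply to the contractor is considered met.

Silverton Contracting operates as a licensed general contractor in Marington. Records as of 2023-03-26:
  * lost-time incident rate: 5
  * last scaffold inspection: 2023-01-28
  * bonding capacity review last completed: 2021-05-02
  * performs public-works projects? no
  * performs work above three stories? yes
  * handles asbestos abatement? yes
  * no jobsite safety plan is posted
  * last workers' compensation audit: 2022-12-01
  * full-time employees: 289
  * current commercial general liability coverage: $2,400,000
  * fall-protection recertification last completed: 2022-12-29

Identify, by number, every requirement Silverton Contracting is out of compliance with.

1, 2, 8

1. commercial general liability coverage $2,400,000 < $2,425,000 → not met
2. condition 'performs work above three stories' holds; jobsite safety plan absent → not met
3. bonding capacity review 693 days ago vs limit 730 → met
4. fall-protection recertification 87 days ago vs limit 90 → met
5. scaffold inspection 57 days ago vs limit 60 → met
6. workers' compensation audit 115 days ago vs limit 120 → met
7. condition 'performs public-works projects' does not hold → requirement n/a → met
8. condition 'handles asbestos abatement' holds; lost-time incident rate 5 > 3 → not met
Not met: 1, 2, 8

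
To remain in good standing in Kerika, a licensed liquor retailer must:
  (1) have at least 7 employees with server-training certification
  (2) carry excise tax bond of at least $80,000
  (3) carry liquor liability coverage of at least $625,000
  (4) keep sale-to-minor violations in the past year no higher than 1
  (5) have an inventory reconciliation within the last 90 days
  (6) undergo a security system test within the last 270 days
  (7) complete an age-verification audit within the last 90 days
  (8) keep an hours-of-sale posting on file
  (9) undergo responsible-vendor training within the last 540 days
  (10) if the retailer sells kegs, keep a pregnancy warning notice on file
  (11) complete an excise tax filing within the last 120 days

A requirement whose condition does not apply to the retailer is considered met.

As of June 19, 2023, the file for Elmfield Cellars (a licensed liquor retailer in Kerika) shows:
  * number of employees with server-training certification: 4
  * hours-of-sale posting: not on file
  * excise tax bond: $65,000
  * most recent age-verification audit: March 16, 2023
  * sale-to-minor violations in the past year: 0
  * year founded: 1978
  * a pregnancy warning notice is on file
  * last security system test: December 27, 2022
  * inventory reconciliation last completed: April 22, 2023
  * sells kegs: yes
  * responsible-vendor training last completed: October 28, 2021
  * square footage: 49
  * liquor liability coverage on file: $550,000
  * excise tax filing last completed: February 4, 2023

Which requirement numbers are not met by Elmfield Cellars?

1, 2, 3, 7, 8, 9, 11

1. employees with server-training certification 4 < 7 → not met
2. excise tax bond $65,000 < $80,000 → not met
3. liquor liability coverage $550,000 < $625,000 → not met
4. sale-to-minor violations in the past year 0 ≤ 1 → met
5. inventory reconciliation 58 days ago vs limit 90 → met
6. security system test 174 days ago vs limit 270 → met
7. age-verification audit 95 days ago vs limit 90 → not met
8. hours-of-sale posting absent → not met
9. responsible-vendor training 599 days ago vs limit 540 → not met
10. condition 'sells kegs' holds; pregnancy warning notice present → met
11. excise tax filing 135 days ago vs limit 120 → not met
Not met: 1, 2, 3, 7, 8, 9, 11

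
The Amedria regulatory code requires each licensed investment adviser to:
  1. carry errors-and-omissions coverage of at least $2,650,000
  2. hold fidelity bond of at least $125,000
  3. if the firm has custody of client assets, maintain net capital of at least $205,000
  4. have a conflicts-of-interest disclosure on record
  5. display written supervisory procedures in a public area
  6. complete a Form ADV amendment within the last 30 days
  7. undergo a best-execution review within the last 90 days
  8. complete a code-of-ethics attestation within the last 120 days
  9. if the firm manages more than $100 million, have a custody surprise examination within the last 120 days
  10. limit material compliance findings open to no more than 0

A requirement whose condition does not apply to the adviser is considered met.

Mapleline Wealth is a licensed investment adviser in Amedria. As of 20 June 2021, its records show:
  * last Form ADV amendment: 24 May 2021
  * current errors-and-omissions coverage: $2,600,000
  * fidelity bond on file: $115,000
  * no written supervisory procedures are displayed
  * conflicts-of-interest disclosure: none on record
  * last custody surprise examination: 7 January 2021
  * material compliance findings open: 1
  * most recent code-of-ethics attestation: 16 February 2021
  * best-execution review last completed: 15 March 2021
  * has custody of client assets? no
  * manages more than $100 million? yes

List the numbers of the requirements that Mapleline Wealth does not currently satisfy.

1. errors-and-omissions coverage $2,600,000 < $2,650,000 → not met
2. fidelity bond $115,000 < $125,000 → not met
3. condition 'has custody of client assets' does not hold → requirement n/a → met
4. conflicts-of-interest disclosure absent → not met
5. written supervisory procedures absent → not met
6. Form ADV amendment 27 days ago vs limit 30 → met
7. best-execution review 97 days ago vs limit 90 → not met
8. code-of-ethics attestation 124 days ago vs limit 120 → not met
9. condition 'manages more than $100 million' holds; custody surprise examination 164 days ago vs limit 120 → not met
10. material compliance findings open 1 > 0 → not met
Not met: 1, 2, 4, 5, 7, 8, 9, 10

1, 2, 4, 5, 7, 8, 9, 10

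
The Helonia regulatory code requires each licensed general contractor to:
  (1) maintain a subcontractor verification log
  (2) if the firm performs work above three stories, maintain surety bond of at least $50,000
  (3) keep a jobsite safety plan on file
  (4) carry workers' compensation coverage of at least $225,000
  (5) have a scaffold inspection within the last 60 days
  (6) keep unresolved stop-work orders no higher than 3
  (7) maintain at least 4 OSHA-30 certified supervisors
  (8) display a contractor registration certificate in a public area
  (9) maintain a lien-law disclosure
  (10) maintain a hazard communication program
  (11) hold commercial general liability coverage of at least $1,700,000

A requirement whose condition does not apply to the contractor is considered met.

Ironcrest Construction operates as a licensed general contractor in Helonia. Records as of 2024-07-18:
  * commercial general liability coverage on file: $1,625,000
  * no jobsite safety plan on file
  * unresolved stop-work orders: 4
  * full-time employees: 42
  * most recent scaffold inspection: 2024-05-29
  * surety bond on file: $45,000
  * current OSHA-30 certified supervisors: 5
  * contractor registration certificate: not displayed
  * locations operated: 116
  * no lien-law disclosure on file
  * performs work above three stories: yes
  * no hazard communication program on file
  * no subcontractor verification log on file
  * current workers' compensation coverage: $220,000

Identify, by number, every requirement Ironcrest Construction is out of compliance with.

1. subcontractor verification log absent → not met
2. condition 'performs work above three stories' holds; surety bond $45,000 < $50,000 → not met
3. jobsite safety plan absent → not met
4. workers' compensation coverage $220,000 < $225,000 → not met
5. scaffold inspection 50 days ago vs limit 60 → met
6. unresolved stop-work orders 4 > 3 → not met
7. OSHA-30 certified supervisors 5 ≥ 4 → met
8. contractor registration certificate absent → not met
9. lien-law disclosure absent → not met
10. hazard communication program absent → not met
11. commercial general liability coverage $1,625,000 < $1,700,000 → not met
Not met: 1, 2, 3, 4, 6, 8, 9, 10, 11

1, 2, 3, 4, 6, 8, 9, 10, 11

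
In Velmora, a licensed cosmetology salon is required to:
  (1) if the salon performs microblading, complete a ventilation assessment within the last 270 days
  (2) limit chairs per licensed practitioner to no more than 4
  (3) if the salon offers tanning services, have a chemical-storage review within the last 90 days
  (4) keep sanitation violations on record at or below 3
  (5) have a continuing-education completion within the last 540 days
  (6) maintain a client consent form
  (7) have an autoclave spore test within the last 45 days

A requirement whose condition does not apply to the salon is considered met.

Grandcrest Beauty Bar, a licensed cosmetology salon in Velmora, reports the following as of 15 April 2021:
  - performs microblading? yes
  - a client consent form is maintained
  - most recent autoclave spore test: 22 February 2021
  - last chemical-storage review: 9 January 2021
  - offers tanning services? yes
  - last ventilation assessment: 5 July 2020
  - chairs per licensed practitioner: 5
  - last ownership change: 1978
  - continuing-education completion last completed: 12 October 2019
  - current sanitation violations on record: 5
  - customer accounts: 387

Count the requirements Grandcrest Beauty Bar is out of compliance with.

1. condition 'performs microblading' holds; ventilation assessment 284 days ago vs limit 270 → not met
2. chairs per licensed practitioner 5 > 4 → not met
3. condition 'offers tanning services' holds; chemical-storage review 96 days ago vs limit 90 → not met
4. sanitation violations on record 5 > 3 → not met
5. continuing-education completion 551 days ago vs limit 540 → not met
6. client consent form present → met
7. autoclave spore test 52 days ago vs limit 45 → not met
Not met: 6 of 7

6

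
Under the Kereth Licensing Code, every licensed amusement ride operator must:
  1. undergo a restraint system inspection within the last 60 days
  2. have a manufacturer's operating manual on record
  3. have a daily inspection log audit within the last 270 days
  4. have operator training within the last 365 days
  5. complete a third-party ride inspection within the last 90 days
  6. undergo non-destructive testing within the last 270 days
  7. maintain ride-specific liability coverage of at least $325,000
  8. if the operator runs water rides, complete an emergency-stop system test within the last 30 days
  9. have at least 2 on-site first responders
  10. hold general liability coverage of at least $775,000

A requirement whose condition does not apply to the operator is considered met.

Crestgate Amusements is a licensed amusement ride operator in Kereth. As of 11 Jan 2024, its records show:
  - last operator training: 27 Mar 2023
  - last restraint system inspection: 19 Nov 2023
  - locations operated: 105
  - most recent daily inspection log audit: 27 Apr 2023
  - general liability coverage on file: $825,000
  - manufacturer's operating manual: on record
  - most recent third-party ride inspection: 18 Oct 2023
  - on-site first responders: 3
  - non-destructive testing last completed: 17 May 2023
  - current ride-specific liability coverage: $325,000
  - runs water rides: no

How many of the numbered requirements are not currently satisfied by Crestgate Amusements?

1. restraint system inspection 53 days ago vs limit 60 → met
2. manufacturer's operating manual present → met
3. daily inspection log audit 259 days ago vs limit 270 → met
4. operator training 290 days ago vs limit 365 → met
5. third-party ride inspection 85 days ago vs limit 90 → met
6. non-destructive testing 239 days ago vs limit 270 → met
7. ride-specific liability coverage $325,000 ≥ $325,000 → met
8. condition 'runs water rides' does not hold → requirement n/a → met
9. on-site first responders 3 ≥ 2 → met
10. general liability coverage $825,000 ≥ $775,000 → met
Not met: 0 of 10

0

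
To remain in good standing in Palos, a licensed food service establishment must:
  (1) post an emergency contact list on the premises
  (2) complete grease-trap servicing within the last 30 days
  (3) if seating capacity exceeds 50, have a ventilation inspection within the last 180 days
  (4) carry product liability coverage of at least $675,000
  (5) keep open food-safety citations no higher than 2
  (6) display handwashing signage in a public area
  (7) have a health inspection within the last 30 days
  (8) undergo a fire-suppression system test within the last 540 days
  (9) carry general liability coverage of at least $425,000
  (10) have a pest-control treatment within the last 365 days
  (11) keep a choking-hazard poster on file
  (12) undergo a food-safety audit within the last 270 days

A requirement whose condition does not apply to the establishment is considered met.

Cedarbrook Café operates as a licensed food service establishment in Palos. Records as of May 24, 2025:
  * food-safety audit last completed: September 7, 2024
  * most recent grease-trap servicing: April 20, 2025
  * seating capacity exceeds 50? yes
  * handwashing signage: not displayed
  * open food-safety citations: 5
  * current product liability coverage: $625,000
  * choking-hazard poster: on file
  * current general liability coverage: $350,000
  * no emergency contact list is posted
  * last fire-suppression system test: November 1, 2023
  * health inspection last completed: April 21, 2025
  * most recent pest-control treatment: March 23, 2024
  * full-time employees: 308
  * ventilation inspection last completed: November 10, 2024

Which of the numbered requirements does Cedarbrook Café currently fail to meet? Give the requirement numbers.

1, 2, 3, 4, 5, 6, 7, 8, 9, 10

1. emergency contact list absent → not met
2. grease-trap servicing 34 days ago vs limit 30 → not met
3. condition 'seating capacity exceeds 50' holds; ventilation inspection 195 days ago vs limit 180 → not met
4. product liability coverage $625,000 < $675,000 → not met
5. open food-safety citations 5 > 2 → not met
6. handwashing signage absent → not met
7. health inspection 33 days ago vs limit 30 → not met
8. fire-suppression system test 570 days ago vs limit 540 → not met
9. general liability coverage $350,000 < $425,000 → not met
10. pest-control treatment 427 days ago vs limit 365 → not met
11. choking-hazard poster present → met
12. food-safety audit 259 days ago vs limit 270 → met
Not met: 1, 2, 3, 4, 5, 6, 7, 8, 9, 10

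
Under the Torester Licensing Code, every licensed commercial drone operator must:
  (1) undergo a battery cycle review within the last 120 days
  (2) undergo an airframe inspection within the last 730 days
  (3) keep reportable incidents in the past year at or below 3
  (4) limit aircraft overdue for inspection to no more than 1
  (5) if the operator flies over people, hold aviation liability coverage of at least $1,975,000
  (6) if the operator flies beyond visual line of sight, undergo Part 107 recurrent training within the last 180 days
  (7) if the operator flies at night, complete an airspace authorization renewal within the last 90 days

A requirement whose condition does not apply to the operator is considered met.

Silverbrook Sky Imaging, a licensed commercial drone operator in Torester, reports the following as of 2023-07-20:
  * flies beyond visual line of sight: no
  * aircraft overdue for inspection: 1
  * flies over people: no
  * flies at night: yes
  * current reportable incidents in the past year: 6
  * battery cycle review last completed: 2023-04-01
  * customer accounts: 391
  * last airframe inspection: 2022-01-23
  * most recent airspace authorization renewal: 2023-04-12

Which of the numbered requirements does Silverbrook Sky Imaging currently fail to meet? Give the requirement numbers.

3, 7

1. battery cycle review 110 days ago vs limit 120 → met
2. airframe inspection 543 days ago vs limit 730 → met
3. reportable incidents in the past year 6 > 3 → not met
4. aircraft overdue for inspection 1 ≤ 1 → met
5. condition 'flies over people' does not hold → requirement n/a → met
6. condition 'flies beyond visual line of sight' does not hold → requirement n/a → met
7. condition 'flies at night' holds; airspace authorization renewal 99 days ago vs limit 90 → not met
Not met: 3, 7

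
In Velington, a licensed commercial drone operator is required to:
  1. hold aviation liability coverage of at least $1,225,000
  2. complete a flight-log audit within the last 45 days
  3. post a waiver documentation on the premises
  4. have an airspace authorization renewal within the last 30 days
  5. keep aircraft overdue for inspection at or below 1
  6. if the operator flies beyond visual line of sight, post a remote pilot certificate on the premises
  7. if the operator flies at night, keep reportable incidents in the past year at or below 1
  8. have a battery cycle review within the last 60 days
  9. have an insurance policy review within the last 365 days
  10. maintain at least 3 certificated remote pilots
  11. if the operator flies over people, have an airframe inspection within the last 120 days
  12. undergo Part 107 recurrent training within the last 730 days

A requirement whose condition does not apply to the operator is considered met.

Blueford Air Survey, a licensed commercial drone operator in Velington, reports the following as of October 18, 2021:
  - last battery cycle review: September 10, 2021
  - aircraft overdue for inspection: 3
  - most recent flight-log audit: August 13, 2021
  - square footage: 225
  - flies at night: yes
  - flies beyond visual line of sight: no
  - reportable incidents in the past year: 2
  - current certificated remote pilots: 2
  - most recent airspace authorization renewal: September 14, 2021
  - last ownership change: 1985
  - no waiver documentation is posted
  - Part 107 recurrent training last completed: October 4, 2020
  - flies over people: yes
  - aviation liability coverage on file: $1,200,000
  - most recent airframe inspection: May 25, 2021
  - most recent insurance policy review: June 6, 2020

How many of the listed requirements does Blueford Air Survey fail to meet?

9

1. aviation liability coverage $1,200,000 < $1,225,000 → not met
2. flight-log audit 66 days ago vs limit 45 → not met
3. waiver documentation absent → not met
4. airspace authorization renewal 34 days ago vs limit 30 → not met
5. aircraft overdue for inspection 3 > 1 → not met
6. condition 'flies beyond visual line of sight' does not hold → requirement n/a → met
7. condition 'flies at night' holds; reportable incidents in the past year 2 > 1 → not met
8. battery cycle review 38 days ago vs limit 60 → met
9. insurance policy review 499 days ago vs limit 365 → not met
10. certificated remote pilots 2 < 3 → not met
11. condition 'flies over people' holds; airframe inspection 146 days ago vs limit 120 → not met
12. Part 107 recurrent training 379 days ago vs limit 730 → met
Not met: 9 of 12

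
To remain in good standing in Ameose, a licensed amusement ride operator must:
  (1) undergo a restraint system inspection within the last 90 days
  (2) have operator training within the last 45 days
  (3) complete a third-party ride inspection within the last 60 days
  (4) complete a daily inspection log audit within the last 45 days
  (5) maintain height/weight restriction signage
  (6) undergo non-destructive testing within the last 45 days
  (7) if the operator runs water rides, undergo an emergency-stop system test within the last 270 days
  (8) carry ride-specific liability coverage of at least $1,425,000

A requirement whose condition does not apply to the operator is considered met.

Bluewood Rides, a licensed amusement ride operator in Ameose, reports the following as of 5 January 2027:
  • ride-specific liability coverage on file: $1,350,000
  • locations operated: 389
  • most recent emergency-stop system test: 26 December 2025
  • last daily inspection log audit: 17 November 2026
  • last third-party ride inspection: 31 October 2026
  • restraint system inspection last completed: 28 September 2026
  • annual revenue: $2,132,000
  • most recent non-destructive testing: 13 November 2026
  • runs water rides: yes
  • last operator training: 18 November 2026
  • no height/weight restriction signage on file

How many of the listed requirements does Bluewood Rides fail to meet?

8

1. restraint system inspection 99 days ago vs limit 90 → not met
2. operator training 48 days ago vs limit 45 → not met
3. third-party ride inspection 66 days ago vs limit 60 → not met
4. daily inspection log audit 49 days ago vs limit 45 → not met
5. height/weight restriction signage absent → not met
6. non-destructive testing 53 days ago vs limit 45 → not met
7. condition 'runs water rides' holds; emergency-stop system test 375 days ago vs limit 270 → not met
8. ride-specific liability coverage $1,350,000 < $1,425,000 → not met
Not met: 8 of 8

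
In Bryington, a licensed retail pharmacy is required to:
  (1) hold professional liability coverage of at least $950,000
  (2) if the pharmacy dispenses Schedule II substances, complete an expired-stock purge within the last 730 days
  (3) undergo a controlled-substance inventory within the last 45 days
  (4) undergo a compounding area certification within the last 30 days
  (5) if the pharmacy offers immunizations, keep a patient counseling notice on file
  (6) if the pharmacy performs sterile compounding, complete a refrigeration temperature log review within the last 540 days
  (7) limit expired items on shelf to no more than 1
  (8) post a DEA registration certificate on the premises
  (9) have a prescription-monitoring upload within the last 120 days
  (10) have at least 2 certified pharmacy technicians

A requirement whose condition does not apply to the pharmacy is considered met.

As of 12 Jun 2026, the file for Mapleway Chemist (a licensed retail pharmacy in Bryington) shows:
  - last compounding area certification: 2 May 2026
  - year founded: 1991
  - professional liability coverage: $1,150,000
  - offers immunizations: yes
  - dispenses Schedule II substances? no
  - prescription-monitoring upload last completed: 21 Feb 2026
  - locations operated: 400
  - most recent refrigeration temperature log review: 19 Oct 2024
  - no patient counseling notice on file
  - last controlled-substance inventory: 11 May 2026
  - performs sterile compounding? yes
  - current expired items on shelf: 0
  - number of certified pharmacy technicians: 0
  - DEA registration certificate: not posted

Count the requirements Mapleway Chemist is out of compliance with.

5

1. professional liability coverage $1,150,000 ≥ $950,000 → met
2. condition 'dispenses Schedule II substances' does not hold → requirement n/a → met
3. controlled-substance inventory 32 days ago vs limit 45 → met
4. compounding area certification 41 days ago vs limit 30 → not met
5. condition 'offers immunizations' holds; patient counseling notice absent → not met
6. condition 'performs sterile compounding' holds; refrigeration temperature log review 601 days ago vs limit 540 → not met
7. expired items on shelf 0 ≤ 1 → met
8. DEA registration certificate absent → not met
9. prescription-monitoring upload 111 days ago vs limit 120 → met
10. certified pharmacy technicians 0 < 2 → not met
Not met: 5 of 10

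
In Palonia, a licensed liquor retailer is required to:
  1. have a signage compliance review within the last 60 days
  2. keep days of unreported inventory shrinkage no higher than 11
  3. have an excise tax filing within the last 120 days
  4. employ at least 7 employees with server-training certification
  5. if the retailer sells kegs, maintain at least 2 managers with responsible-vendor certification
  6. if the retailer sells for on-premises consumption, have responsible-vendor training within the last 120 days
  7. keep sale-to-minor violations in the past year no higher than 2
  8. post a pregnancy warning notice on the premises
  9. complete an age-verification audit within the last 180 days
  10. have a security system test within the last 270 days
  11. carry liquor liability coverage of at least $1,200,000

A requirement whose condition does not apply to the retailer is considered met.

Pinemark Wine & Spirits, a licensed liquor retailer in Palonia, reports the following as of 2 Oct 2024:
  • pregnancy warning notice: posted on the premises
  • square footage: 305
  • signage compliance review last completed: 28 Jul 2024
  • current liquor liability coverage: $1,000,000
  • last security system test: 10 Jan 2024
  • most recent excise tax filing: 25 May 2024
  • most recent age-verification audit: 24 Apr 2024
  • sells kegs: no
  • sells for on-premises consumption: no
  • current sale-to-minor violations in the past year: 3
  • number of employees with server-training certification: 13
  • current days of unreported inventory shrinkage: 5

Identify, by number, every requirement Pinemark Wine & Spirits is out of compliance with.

1. signage compliance review 66 days ago vs limit 60 → not met
2. days of unreported inventory shrinkage 5 ≤ 11 → met
3. excise tax filing 130 days ago vs limit 120 → not met
4. employees with server-training certification 13 ≥ 7 → met
5. condition 'sells kegs' does not hold → requirement n/a → met
6. condition 'sells for on-premises consumption' does not hold → requirement n/a → met
7. sale-to-minor violations in the past year 3 > 2 → not met
8. pregnancy warning notice present → met
9. age-verification audit 161 days ago vs limit 180 → met
10. security system test 266 days ago vs limit 270 → met
11. liquor liability coverage $1,000,000 < $1,200,000 → not met
Not met: 1, 3, 7, 11

1, 3, 7, 11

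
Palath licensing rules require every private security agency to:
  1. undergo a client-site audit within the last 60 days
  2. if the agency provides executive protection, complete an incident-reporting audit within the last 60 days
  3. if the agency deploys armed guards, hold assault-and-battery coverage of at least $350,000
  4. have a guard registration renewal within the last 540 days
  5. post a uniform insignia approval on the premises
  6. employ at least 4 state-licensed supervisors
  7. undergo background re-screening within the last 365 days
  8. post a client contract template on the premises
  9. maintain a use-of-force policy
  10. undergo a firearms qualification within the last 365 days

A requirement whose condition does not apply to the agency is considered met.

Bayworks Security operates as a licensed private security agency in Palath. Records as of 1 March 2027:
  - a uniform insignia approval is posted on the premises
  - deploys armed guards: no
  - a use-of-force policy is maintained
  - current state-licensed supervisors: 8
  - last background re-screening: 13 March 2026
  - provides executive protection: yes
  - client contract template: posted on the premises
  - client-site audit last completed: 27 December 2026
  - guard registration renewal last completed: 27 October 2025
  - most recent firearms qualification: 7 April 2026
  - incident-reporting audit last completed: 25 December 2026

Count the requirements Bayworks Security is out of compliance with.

2

1. client-site audit 64 days ago vs limit 60 → not met
2. condition 'provides executive protection' holds; incident-reporting audit 66 days ago vs limit 60 → not met
3. condition 'deploys armed guards' does not hold → requirement n/a → met
4. guard registration renewal 490 days ago vs limit 540 → met
5. uniform insignia approval present → met
6. state-licensed supervisors 8 ≥ 4 → met
7. background re-screening 353 days ago vs limit 365 → met
8. client contract template present → met
9. use-of-force policy present → met
10. firearms qualification 328 days ago vs limit 365 → met
Not met: 2 of 10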